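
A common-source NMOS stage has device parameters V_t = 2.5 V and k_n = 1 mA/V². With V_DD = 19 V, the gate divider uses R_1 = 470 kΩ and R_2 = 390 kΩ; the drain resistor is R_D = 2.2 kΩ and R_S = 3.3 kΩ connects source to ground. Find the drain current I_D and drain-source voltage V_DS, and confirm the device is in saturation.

I_D ≈ 1.4 mA, V_DS ≈ 12 V

V_G = V_DD·R_2/(R_1+R_2) = 19×390/860 = 8.62 V.
Assume saturation: I_D = (k_n/2)(V_GS − V_t)² with V_GS = V_G − I_D·R_S = 8.62 − 3.3·I_D.
Substituting gives 5.44·I_D² − 21.2·I_D + 18.7 = 0, with roots I_D = 1.35 or 2.54 mA.
The root I_D = 2.54 mA gives V_GS = 0.248 V ≤ V_t, so take I_D = 1.35 mA.
Then V_GS = 4.15 V and V_DS = V_DD − I_D(R_D+R_S) = 19 − 1.35×5.5 = 11.5 V.
Saturation requires V_DS ≥ V_GS − V_t = 1.65 V; 11.5 ≥ 1.65 ✓.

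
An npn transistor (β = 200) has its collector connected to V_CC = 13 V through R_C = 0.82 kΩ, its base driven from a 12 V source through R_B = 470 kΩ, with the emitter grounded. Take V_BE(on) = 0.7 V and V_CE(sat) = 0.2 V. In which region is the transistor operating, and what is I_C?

active; I_C ≈ 4.8 mA

Assume active. Base-emitter loop: I_B = (V_BB − V_BE)/R_B = (12 − 0.7)/470 = 0.024 mA.
I_C = β·I_B = 200×0.024 = 4.81 mA.
V_CE = V_CC − I_C·R_C = 13 − 4.81×0.82 = 9.06 V > V_CE(sat), so the active-region assumption holds.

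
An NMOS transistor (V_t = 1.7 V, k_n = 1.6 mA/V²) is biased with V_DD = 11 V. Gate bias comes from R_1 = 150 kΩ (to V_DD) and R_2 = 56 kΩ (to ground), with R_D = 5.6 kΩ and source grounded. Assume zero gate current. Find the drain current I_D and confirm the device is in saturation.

V_G = V_DD·R_2/(R_1+R_2) = 11×56/206 = 2.99 V. With the source grounded, V_GS = V_G = 2.99 V.
Assume saturation: I_D = (k_n/2)(V_GS − V_t)² = (1.6/2)×(2.99 − 1.7)² = 0.8×1.29² = 1.33 mA.
V_DS = V_DD − I_D·R_D = 11 − 1.33×5.6 = 3.54 V.
Saturation requires V_DS ≥ V_GS − V_t = 1.29 V; 3.54 ≥ 1.29 ✓.

I_D ≈ 1.3 mA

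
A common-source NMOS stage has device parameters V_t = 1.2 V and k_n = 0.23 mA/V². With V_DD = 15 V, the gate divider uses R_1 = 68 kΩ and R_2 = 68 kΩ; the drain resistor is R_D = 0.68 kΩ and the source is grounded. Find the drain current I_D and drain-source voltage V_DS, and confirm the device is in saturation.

V_G = V_DD·R_2/(R_1+R_2) = 15×68/136 = 7.5 V. With the source grounded, V_GS = V_G = 7.5 V.
Assume saturation: I_D = (k_n/2)(V_GS − V_t)² = (0.23/2)×(7.5 − 1.2)² = 0.115×6.3² = 4.56 mA.
V_DS = V_DD − I_D·R_D = 15 − 4.56×0.68 = 11.9 V.
Saturation requires V_DS ≥ V_GS − V_t = 6.3 V; 11.9 ≥ 6.3 ✓.

I_D ≈ 4.6 mA, V_DS ≈ 12 V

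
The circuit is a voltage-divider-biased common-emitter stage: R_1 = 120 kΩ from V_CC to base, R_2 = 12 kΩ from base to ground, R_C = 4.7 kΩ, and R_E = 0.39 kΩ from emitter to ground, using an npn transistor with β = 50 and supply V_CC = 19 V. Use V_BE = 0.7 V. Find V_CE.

V_CE ≈ 10 V

Thevenize the base divider: V_Th = V_CC·R_2/(R_1+R_2) = 19×12/132 = 1.73 V, R_Th = R_1‖R_2 = 10.9 kΩ.
Base-emitter loop: V_Th = I_B·R_Th + V_BE + (β+1)I_B·R_E, so I_B = (1.73 − 0.7) / (10.9 + 51×0.39) = 0.0334 mA.
I_C = β·I_B = 50×0.0334 = 1.67 mA, and I_E = (β+1)I_B = 1.7 mA.
V_CE = V_CC − I_C·R_C − I_E·R_E = 19 − 1.67×4.7 − 1.7×0.39 = 10.5 V.
V_CE = 10.5 V > 0.2 V confirms active-region operation.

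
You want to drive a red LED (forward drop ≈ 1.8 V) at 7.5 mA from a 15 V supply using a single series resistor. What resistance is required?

R ≈ 1.8 kΩ

The resistor drops V_S − V_D = 15 − 1.8 = 13.2 V at 7.5 mA.
R = 13.2 V / 7.5 mA = 1.76 kΩ.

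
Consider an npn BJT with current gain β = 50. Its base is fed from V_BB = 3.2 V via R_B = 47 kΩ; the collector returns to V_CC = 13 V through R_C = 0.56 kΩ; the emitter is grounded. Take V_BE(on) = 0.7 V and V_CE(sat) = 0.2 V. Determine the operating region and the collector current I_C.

Assume active. Base-emitter loop: I_B = (V_BB − V_BE)/R_B = (3.2 − 0.7)/47 = 0.0532 mA.
I_C = β·I_B = 50×0.0532 = 2.66 mA.
V_CE = V_CC − I_C·R_C = 13 − 2.66×0.56 = 11.5 V > V_CE(sat), so the active-region assumption holds.

active; I_C ≈ 2.7 mA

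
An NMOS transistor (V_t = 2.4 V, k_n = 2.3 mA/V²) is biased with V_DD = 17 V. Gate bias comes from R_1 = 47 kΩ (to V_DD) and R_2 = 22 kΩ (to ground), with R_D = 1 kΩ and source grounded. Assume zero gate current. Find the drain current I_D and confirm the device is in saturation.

V_G = V_DD·R_2/(R_1+R_2) = 17×22/69 = 5.42 V. With the source grounded, V_GS = V_G = 5.42 V.
Assume saturation: I_D = (k_n/2)(V_GS − V_t)² = (2.3/2)×(5.42 − 2.4)² = 1.15×3.02² = 10.5 mA.
V_DS = V_DD − I_D·R_D = 17 − 10.5×1 = 6.51 V.
Saturation requires V_DS ≥ V_GS − V_t = 3.02 V; 6.51 ≥ 3.02 ✓.

I_D ≈ 10 mA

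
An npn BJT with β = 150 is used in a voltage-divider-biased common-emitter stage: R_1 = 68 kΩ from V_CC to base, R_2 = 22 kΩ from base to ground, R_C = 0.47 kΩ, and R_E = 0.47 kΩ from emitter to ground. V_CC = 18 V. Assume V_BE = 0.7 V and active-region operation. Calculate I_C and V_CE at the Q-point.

I_C ≈ 6.3 mA, V_CE ≈ 12 V

Thevenize the base divider: V_Th = V_CC·R_2/(R_1+R_2) = 18×22/90 = 4.4 V, R_Th = R_1‖R_2 = 16.6 kΩ.
Base-emitter loop: V_Th = I_B·R_Th + V_BE + (β+1)I_B·R_E, so I_B = (4.4 − 0.7) / (16.6 + 151×0.47) = 0.0422 mA.
I_C = β·I_B = 150×0.0422 = 6.34 mA, and I_E = (β+1)I_B = 6.38 mA.
V_CE = V_CC − I_C·R_C − I_E·R_E = 18 − 6.34×0.47 − 6.38×0.47 = 12 V.
V_CE = 12 V > 0.2 V confirms active-region operation.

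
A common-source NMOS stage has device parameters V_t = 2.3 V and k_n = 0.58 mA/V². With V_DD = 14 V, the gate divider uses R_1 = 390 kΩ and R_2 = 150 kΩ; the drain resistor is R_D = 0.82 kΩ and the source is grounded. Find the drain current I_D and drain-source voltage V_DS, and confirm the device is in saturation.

V_G = V_DD·R_2/(R_1+R_2) = 14×150/540 = 3.89 V. With the source grounded, V_GS = V_G = 3.89 V.
Assume saturation: I_D = (k_n/2)(V_GS − V_t)² = (0.58/2)×(3.89 − 2.3)² = 0.29×1.59² = 0.732 mA.
V_DS = V_DD − I_D·R_D = 14 − 0.732×0.82 = 13.4 V.
Saturation requires V_DS ≥ V_GS − V_t = 1.59 V; 13.4 ≥ 1.59 ✓.

I_D ≈ 0.73 mA, V_DS ≈ 13 V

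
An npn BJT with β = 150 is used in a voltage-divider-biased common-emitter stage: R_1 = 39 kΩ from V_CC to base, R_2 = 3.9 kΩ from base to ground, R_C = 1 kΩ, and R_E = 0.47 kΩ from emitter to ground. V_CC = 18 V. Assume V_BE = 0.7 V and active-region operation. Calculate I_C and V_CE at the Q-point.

Thevenize the base divider: V_Th = V_CC·R_2/(R_1+R_2) = 18×3.9/42.9 = 1.64 V, R_Th = R_1‖R_2 = 3.55 kΩ.
Base-emitter loop: V_Th = I_B·R_Th + V_BE + (β+1)I_B·R_E, so I_B = (1.64 − 0.7) / (3.55 + 151×0.47) = 0.0126 mA.
I_C = β·I_B = 150×0.0126 = 1.88 mA, and I_E = (β+1)I_B = 1.9 mA.
V_CE = V_CC − I_C·R_C − I_E·R_E = 18 − 1.88×1 − 1.9×0.47 = 15.2 V.
V_CE = 15.2 V > 0.2 V confirms active-region operation.

I_C ≈ 1.9 mA, V_CE ≈ 15 V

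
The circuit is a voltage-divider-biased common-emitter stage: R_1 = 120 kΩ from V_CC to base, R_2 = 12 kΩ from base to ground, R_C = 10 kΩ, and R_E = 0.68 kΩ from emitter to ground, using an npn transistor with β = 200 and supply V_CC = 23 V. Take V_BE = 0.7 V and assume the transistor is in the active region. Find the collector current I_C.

Thevenize the base divider: V_Th = V_CC·R_2/(R_1+R_2) = 23×12/132 = 2.09 V, R_Th = R_1‖R_2 = 10.9 kΩ.
Base-emitter loop: V_Th = I_B·R_Th + V_BE + (β+1)I_B·R_E, so I_B = (2.09 − 0.7) / (10.9 + 201×0.68) = 0.00942 mA.
I_C = β·I_B = 200×0.00942 = 1.88 mA, and I_E = (β+1)I_B = 1.89 mA.
V_CE = V_CC − I_C·R_C − I_E·R_E = 23 − 1.88×10 − 1.89×0.68 = 2.86 V.
V_CE = 2.86 V > 0.2 V confirms active-region operation.

I_C ≈ 1.9 mA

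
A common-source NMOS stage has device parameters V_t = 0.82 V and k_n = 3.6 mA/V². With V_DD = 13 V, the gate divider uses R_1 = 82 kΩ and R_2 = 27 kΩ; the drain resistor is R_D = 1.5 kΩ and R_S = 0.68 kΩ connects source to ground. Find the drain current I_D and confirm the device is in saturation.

I_D ≈ 2 mA

V_G = V_DD·R_2/(R_1+R_2) = 13×27/109 = 3.22 V.
Assume saturation: I_D = (k_n/2)(V_GS − V_t)² with V_GS = V_G − I_D·R_S = 3.22 − 0.68·I_D.
Substituting gives 0.832·I_D² − 6.88·I_D + 10.4 = 0, with roots I_D = 1.99 or 6.28 mA.
The root I_D = 6.28 mA gives V_GS = -1.05 V ≤ V_t, so take I_D = 1.99 mA.
Then V_GS = 1.87 V and V_DS = V_DD − I_D(R_D+R_S) = 13 − 1.99×2.18 = 8.67 V.
Saturation requires V_DS ≥ V_GS − V_t = 1.05 V; 8.67 ≥ 1.05 ✓.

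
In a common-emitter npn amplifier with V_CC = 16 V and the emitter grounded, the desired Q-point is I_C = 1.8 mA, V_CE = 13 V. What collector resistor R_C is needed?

R_C ≈ 1.7 kΩ

Collector loop: V_CC = I_C·R_C + V_CE.
R_C = (V_CC − V_CE)/I_C = (16 − 13)/1.8 = 1.67 kΩ.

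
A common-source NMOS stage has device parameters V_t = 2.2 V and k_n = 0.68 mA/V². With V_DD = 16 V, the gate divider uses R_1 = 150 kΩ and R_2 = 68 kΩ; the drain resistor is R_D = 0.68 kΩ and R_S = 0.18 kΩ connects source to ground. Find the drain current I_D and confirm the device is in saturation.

I_D ≈ 2 mA

V_G = V_DD·R_2/(R_1+R_2) = 16×68/218 = 4.99 V.
Assume saturation: I_D = (k_n/2)(V_GS − V_t)² with V_GS = V_G − I_D·R_S = 4.99 − 0.18·I_D.
Substituting gives 0.011·I_D² − 1.34·I_D + 2.65 = 0, with roots I_D = 2.01 or 120 mA.
The root I_D = 120 mA gives V_GS = -16.6 V ≤ V_t, so take I_D = 2.01 mA.
Then V_GS = 4.63 V and V_DS = V_DD − I_D(R_D+R_S) = 16 − 2.01×0.86 = 14.3 V.
Saturation requires V_DS ≥ V_GS − V_t = 2.43 V; 14.3 ≥ 2.43 ✓.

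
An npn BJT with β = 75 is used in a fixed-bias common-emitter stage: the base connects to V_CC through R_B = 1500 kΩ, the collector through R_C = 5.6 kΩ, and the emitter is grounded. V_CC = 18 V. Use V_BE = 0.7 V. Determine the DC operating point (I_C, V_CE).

Base loop: V_CC = I_B·R_B + V_BE, so I_B = (18 − 0.7)/1500 kΩ = 0.0115 mA.
In the active region I_C = β·I_B = 75 × 0.0115 = 0.865 mA.
Collector loop: V_CE = V_CC − I_C·R_C = 18 − 0.865×5.6 = 13.2 V.
Since V_CE = 13.2 V > V_CE(sat) ≈ 0.2 V, the transistor is in the active region as assumed.

I_C ≈ 0.87 mA, V_CE ≈ 13 V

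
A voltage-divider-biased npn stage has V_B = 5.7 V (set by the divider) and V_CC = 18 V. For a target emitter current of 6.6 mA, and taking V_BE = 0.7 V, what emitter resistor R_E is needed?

R_E ≈ 0.76 kΩ

V_E = V_B − V_BE = 5.7 − 0.7 = 5 V.
R_E = V_E / I_E = 5 / 6.6 = 0.758 kΩ.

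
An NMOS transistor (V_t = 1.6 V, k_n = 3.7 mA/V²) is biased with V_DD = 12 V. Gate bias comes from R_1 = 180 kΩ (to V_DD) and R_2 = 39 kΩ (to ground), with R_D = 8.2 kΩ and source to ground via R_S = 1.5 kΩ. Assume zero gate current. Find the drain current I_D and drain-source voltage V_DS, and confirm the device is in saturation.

V_G = V_DD·R_2/(R_1+R_2) = 12×39/219 = 2.14 V.
Assume saturation: I_D = (k_n/2)(V_GS − V_t)² with V_GS = V_G − I_D·R_S = 2.14 − 1.5·I_D.
Substituting gives 4.16·I_D² − 3.98·I_D + 0.533 = 0, with roots I_D = 0.161 or 0.795 mA.
The root I_D = 0.795 mA gives V_GS = 0.944 V ≤ V_t, so take I_D = 0.161 mA.
Then V_GS = 1.9 V and V_DS = V_DD − I_D(R_D+R_S) = 12 − 0.161×9.7 = 10.4 V.
Saturation requires V_DS ≥ V_GS − V_t = 0.295 V; 10.4 ≥ 0.295 ✓.

I_D ≈ 0.16 mA, V_DS ≈ 10 V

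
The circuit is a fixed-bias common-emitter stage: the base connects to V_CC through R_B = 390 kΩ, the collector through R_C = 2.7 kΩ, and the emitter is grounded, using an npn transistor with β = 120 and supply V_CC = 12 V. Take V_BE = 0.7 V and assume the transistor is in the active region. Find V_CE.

V_CE ≈ 2.6 V

Base loop: V_CC = I_B·R_B + V_BE, so I_B = (12 − 0.7)/390 kΩ = 0.029 mA.
In the active region I_C = β·I_B = 120 × 0.029 = 3.48 mA.
Collector loop: V_CE = V_CC − I_C·R_C = 12 − 3.48×2.7 = 2.61 V.
Since V_CE = 2.61 V > V_CE(sat) ≈ 0.2 V, the transistor is in the active region as assumed.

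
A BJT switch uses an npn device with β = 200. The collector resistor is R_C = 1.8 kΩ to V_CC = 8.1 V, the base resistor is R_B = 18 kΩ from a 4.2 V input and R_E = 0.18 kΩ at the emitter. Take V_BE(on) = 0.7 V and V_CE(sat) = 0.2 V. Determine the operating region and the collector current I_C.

saturation; I_C ≈ 4 mA

Assume active: I_B = (4.2 − 0.7)/(18 + 201×0.18) = 0.0646 mA, I_C = β·I_B = 12.9 mA.
Then V_CE = 8.1 − 12.9×1.8 − 13×0.18 = -17.5 V < 0.2 V — the active assumption fails.
Re-solve with V_CE = 0.2 V. KCL at the emitter: V_E/R_E = (V_BB−0.7−V_E)/R_B + (V_CC−0.2−V_E)/R_C, giving V_E = 0.743 V.
I_C = (V_CC − 0.2 − V_E)/R_C = (7.9 − 0.743)/1.8 = 3.98 mA.
Check: I_B = (3.5 − 0.743)/18 = 0.153 mA, and β·I_B = 30.6 mA > I_C, confirming saturation.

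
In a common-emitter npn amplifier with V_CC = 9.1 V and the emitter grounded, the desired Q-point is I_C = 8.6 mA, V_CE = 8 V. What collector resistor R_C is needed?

R_C ≈ 0.13 kΩ

Collector loop: V_CC = I_C·R_C + V_CE.
R_C = (V_CC − V_CE)/I_C = (9.1 − 8)/8.6 = 0.128 kΩ.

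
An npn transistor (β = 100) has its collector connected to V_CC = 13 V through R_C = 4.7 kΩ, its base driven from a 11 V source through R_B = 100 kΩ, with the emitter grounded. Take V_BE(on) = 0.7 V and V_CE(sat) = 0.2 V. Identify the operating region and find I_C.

saturation; I_C ≈ 2.7 mA

Assume active: I_B = (11 − 0.7)/100 = 0.103 mA, giving I_C = β·I_B = 10.3 mA.
But then V_CE = 13 − 10.3×4.7 = -35.4 V < V_CE(sat) = 0.2 V — impossible in the active region.
So the transistor is saturated. With V_CE = 0.2 V, I_C = (V_CC − 0.2)/R_C = 12.8/4.7 = 2.72 mA.
Check: β·I_B = 10.3 mA > I_C = 2.72 mA, confirming saturation.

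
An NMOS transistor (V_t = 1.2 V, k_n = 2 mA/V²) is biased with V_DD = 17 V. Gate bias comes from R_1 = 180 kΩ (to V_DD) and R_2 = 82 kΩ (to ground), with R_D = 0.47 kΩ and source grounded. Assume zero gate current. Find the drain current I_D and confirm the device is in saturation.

I_D ≈ 17 mA

V_G = V_DD·R_2/(R_1+R_2) = 17×82/262 = 5.32 V. With the source grounded, V_GS = V_G = 5.32 V.
Assume saturation: I_D = (k_n/2)(V_GS − V_t)² = (2/2)×(5.32 − 1.2)² = 1×4.12² = 17 mA.
V_DS = V_DD − I_D·R_D = 17 − 17×0.47 = 9.02 V.
Saturation requires V_DS ≥ V_GS − V_t = 4.12 V; 9.02 ≥ 4.12 ✓.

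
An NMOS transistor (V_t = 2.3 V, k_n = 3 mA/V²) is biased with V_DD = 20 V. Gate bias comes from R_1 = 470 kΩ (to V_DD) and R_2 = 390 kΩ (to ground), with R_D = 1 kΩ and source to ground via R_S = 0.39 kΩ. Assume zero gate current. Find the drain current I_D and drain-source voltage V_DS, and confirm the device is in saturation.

I_D ≈ 11 mA, V_DS ≈ 5.3 V

V_G = V_DD·R_2/(R_1+R_2) = 20×390/860 = 9.07 V.
Assume saturation: I_D = (k_n/2)(V_GS − V_t)² with V_GS = V_G − I_D·R_S = 9.07 − 0.39·I_D.
Substituting gives 0.228·I_D² − 8.92·I_D + 68.7 = 0, with roots I_D = 10.6 or 28.5 mA.
The root I_D = 28.5 mA gives V_GS = -2.06 V ≤ V_t, so take I_D = 10.6 mA.
Then V_GS = 4.95 V and V_DS = V_DD − I_D(R_D+R_S) = 20 − 10.6×1.39 = 5.33 V.
Saturation requires V_DS ≥ V_GS − V_t = 2.65 V; 5.33 ≥ 2.65 ✓.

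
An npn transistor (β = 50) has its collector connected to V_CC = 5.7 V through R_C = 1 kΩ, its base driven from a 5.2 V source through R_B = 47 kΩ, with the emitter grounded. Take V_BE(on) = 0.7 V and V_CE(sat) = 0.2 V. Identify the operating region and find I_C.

Assume active. Base-emitter loop: I_B = (V_BB − V_BE)/R_B = (5.2 − 0.7)/47 = 0.0957 mA.
I_C = β·I_B = 50×0.0957 = 4.79 mA.
V_CE = V_CC − I_C·R_C = 5.7 − 4.79×1 = 0.913 V > V_CE(sat), so the active-region assumption holds.

active; I_C ≈ 4.8 mA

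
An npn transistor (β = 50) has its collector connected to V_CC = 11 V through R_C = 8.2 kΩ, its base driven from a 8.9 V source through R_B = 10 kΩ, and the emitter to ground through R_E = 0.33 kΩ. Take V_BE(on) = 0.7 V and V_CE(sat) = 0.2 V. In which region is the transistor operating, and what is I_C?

Assume active: I_B = (8.9 − 0.7)/(10 + 51×0.33) = 0.306 mA, I_C = β·I_B = 15.3 mA.
Then V_CE = 11 − 15.3×8.2 − 15.6×0.33 = -119 V < 0.2 V — the active assumption fails.
Re-solve with V_CE = 0.2 V. KCL at the emitter: V_E/R_E = (V_BB−0.7−V_E)/R_B + (V_CC−0.2−V_E)/R_C, giving V_E = 0.657 V.
I_C = (V_CC − 0.2 − V_E)/R_C = (10.8 − 0.657)/8.2 = 1.24 mA.
Check: I_B = (8.2 − 0.657)/10 = 0.754 mA, and β·I_B = 37.7 mA > I_C, confirming saturation.

saturation; I_C ≈ 1.2 mA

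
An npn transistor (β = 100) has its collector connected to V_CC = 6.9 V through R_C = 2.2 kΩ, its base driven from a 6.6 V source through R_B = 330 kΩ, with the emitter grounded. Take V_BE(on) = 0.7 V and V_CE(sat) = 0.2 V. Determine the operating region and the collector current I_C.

active; I_C ≈ 1.8 mA

Assume active. Base-emitter loop: I_B = (V_BB − V_BE)/R_B = (6.6 − 0.7)/330 = 0.0179 mA.
I_C = β·I_B = 100×0.0179 = 1.79 mA.
V_CE = V_CC − I_C·R_C = 6.9 − 1.79×2.2 = 2.97 V > V_CE(sat), so the active-region assumption holds.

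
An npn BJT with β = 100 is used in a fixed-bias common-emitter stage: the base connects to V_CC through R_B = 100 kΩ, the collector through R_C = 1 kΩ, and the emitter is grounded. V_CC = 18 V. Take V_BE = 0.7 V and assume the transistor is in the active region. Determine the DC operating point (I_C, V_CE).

Base loop: V_CC = I_B·R_B + V_BE, so I_B = (18 − 0.7)/100 kΩ = 0.173 mA.
In the active region I_C = β·I_B = 100 × 0.173 = 17.3 mA.
Collector loop: V_CE = V_CC − I_C·R_C = 18 − 17.3×1 = 0.7 V.
Since V_CE = 0.7 V > V_CE(sat) ≈ 0.2 V, the transistor is in the active region as assumed.

I_C ≈ 17 mA, V_CE ≈ 0.7 V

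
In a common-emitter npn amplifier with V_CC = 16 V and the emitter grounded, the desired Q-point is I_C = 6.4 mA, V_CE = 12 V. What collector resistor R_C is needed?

Collector loop: V_CC = I_C·R_C + V_CE.
R_C = (V_CC − V_CE)/I_C = (16 − 12)/6.4 = 0.625 kΩ.

R_C ≈ 0.62 kΩ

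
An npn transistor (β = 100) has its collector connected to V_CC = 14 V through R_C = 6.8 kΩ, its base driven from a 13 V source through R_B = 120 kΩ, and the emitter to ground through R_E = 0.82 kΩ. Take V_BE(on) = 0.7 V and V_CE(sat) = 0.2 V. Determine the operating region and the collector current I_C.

saturation; I_C ≈ 1.8 mA

Assume active: I_B = (13 − 0.7)/(120 + 101×0.82) = 0.0606 mA, I_C = β·I_B = 6.06 mA.
Then V_CE = 14 − 6.06×6.8 − 6.13×0.82 = -32.3 V < 0.2 V — the active assumption fails.
Re-solve with V_CE = 0.2 V. KCL at the emitter: V_E/R_E = (V_BB−0.7−V_E)/R_B + (V_CC−0.2−V_E)/R_C, giving V_E = 1.55 V.
I_C = (V_CC − 0.2 − V_E)/R_C = (13.8 − 1.55)/6.8 = 1.8 mA.
Check: I_B = (12.3 − 1.55)/120 = 0.0896 mA, and β·I_B = 8.96 mA > I_C, confirming saturation.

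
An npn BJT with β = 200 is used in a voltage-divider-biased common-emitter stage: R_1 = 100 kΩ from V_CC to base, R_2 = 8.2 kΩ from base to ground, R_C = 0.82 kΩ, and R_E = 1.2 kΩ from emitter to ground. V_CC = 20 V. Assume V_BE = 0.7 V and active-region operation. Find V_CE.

V_CE ≈ 19 V

Thevenize the base divider: V_Th = V_CC·R_2/(R_1+R_2) = 20×8.2/108 = 1.52 V, R_Th = R_1‖R_2 = 7.58 kΩ.
Base-emitter loop: V_Th = I_B·R_Th + V_BE + (β+1)I_B·R_E, so I_B = (1.52 − 0.7) / (7.58 + 201×1.2) = 0.00328 mA.
I_C = β·I_B = 200×0.00328 = 0.656 mA, and I_E = (β+1)I_B = 0.659 mA.
V_CE = V_CC − I_C·R_C − I_E·R_E = 20 − 0.656×0.82 − 0.659×1.2 = 18.7 V.
V_CE = 18.7 V > 0.2 V confirms active-region operation.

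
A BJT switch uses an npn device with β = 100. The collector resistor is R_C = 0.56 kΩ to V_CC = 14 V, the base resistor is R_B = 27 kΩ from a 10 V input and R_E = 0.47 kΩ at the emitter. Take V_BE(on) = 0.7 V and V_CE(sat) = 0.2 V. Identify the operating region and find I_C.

Assume active. Base-emitter loop: I_B = (V_BB − V_BE)/(R_B + (β+1)R_E) = (10 − 0.7)/(27 + 101×0.47) = 0.125 mA.
I_C = β·I_B = 100×0.125 = 12.5 mA.
V_CE = V_CC − I_C·R_C − I_E·R_E = 14 − 12.5×0.56 − 12.6×0.47 = 1.08 V > V_CE(sat), so the active-region assumption holds.

active; I_C ≈ 12 mA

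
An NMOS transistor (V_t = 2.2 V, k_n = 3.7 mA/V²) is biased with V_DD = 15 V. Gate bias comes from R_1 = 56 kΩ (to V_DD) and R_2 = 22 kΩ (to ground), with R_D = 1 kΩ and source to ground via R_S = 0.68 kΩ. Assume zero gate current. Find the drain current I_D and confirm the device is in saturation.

I_D ≈ 1.6 mA

V_G = V_DD·R_2/(R_1+R_2) = 15×22/78 = 4.23 V.
Assume saturation: I_D = (k_n/2)(V_GS − V_t)² with V_GS = V_G − I_D·R_S = 4.23 − 0.68·I_D.
Substituting gives 0.855·I_D² − 6.11·I_D + 7.63 = 0, with roots I_D = 1.61 or 5.53 mA.
The root I_D = 5.53 mA gives V_GS = 0.471 V ≤ V_t, so take I_D = 1.61 mA.
Then V_GS = 3.13 V and V_DS = V_DD − I_D(R_D+R_S) = 15 − 1.61×1.68 = 12.3 V.
Saturation requires V_DS ≥ V_GS − V_t = 0.934 V; 12.3 ≥ 0.934 ✓.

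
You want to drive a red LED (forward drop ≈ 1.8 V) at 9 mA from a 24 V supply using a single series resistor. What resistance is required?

R ≈ 2.5 kΩ

The resistor drops V_S − V_D = 24 − 1.8 = 22.2 V at 9 mA.
R = 22.2 V / 9 mA = 2.47 kΩ.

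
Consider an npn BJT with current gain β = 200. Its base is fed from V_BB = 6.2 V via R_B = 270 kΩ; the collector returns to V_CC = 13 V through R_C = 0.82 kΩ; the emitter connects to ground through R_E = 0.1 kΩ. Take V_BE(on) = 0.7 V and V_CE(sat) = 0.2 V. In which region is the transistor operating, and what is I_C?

Assume active. Base-emitter loop: I_B = (V_BB − V_BE)/(R_B + (β+1)R_E) = (6.2 − 0.7)/(270 + 201×0.1) = 0.019 mA.
I_C = β·I_B = 200×0.019 = 3.79 mA.
V_CE = V_CC − I_C·R_C − I_E·R_E = 13 − 3.79×0.82 − 3.81×0.1 = 9.51 V > V_CE(sat), so the active-region assumption holds.

active; I_C ≈ 3.8 mA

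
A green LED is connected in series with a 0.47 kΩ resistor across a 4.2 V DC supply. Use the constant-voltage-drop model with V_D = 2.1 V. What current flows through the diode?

I ≈ 4.5 mA

KVL around the loop: 4.2 = V_D + I·R = 2.1 + I × 0.47 kΩ.
So I = (4.2 − 2.1) / 0.47 kΩ = 2.1 / 0.47 = 4.47 mA.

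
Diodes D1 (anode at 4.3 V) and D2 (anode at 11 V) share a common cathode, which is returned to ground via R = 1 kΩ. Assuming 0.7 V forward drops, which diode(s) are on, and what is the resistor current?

Assume both conduct. Then node N would need to be at both 4.3−0.7 = 3.6 V and 11−0.7 = 10.3 V, which is impossible.
Assume only D2 conducts: V_N = 11 − 0.7 = 10.3 V, so I_R = 10.3/1 = 10.3 mA.
Check D1: its anode-to-cathode voltage is 4.3 − 10.3 = -6 V < 0.7 V, so it is off. The assumption is consistent.

Only D2 conducts; I_R ≈ 10 mA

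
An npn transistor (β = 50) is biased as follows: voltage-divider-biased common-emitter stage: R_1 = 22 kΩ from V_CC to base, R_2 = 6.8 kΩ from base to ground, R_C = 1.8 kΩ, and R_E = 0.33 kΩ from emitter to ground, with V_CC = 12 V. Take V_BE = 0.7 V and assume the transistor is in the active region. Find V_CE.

Thevenize the base divider: V_Th = V_CC·R_2/(R_1+R_2) = 12×6.8/28.8 = 2.83 V, R_Th = R_1‖R_2 = 5.19 kΩ.
Base-emitter loop: V_Th = I_B·R_Th + V_BE + (β+1)I_B·R_E, so I_B = (2.83 − 0.7) / (5.19 + 51×0.33) = 0.0969 mA.
I_C = β·I_B = 50×0.0969 = 4.84 mA, and I_E = (β+1)I_B = 4.94 mA.
V_CE = V_CC − I_C·R_C − I_E·R_E = 12 − 4.84×1.8 − 4.94×0.33 = 1.65 V.
V_CE = 1.65 V > 0.2 V confirms active-region operation.

V_CE ≈ 1.7 V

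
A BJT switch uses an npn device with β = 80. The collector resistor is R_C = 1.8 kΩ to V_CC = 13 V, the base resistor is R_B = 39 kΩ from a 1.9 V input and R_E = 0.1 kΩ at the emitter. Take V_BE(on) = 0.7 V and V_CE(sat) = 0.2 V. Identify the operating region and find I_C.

active; I_C ≈ 2 mA

Assume active. Base-emitter loop: I_B = (V_BB − V_BE)/(R_B + (β+1)R_E) = (1.9 − 0.7)/(39 + 81×0.1) = 0.0255 mA.
I_C = β·I_B = 80×0.0255 = 2.04 mA.
V_CE = V_CC − I_C·R_C − I_E·R_E = 13 − 2.04×1.8 − 2.06×0.1 = 9.12 V > V_CE(sat), so the active-region assumption holds.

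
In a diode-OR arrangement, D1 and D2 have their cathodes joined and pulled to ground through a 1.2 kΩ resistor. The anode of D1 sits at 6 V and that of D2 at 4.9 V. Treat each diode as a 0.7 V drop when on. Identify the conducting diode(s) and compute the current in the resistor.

Only D1 conducts; I_R ≈ 4.4 mA

Assume both conduct. Then node N would need to be at both 6−0.7 = 5.3 V and 4.9−0.7 = 4.2 V, which is impossible.
Assume only D1 conducts: V_N = 6 − 0.7 = 5.3 V, so I_R = 5.3/1.2 = 4.42 mA.
Check D2: its anode-to-cathode voltage is 4.9 − 5.3 = -0.4 V < 0.7 V, so it is off. The assumption is consistent.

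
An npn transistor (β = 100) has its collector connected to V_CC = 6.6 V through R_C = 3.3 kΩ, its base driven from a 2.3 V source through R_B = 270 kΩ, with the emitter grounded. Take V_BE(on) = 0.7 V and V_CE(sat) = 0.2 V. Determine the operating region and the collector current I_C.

Assume active. Base-emitter loop: I_B = (V_BB − V_BE)/R_B = (2.3 − 0.7)/270 = 0.00593 mA.
I_C = β·I_B = 100×0.00593 = 0.593 mA.
V_CE = V_CC − I_C·R_C = 6.6 − 0.593×3.3 = 4.64 V > V_CE(sat), so the active-region assumption holds.

active; I_C ≈ 0.59 mA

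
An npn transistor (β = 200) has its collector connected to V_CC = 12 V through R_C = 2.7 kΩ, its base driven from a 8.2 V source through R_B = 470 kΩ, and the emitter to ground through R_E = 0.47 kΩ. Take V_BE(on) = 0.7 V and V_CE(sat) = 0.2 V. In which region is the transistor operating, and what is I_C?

active; I_C ≈ 2.7 mA

Assume active. Base-emitter loop: I_B = (V_BB − V_BE)/(R_B + (β+1)R_E) = (8.2 − 0.7)/(470 + 201×0.47) = 0.0133 mA.
I_C = β·I_B = 200×0.0133 = 2.66 mA.
V_CE = V_CC − I_C·R_C − I_E·R_E = 12 − 2.66×2.7 − 2.67×0.47 = 3.57 V > V_CE(sat), so the active-region assumption holds.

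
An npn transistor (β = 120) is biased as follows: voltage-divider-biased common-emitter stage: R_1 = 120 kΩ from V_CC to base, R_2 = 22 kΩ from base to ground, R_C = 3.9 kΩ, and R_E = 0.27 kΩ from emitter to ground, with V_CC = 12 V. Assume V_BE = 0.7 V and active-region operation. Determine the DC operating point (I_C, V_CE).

I_C ≈ 2.7 mA, V_CE ≈ 0.68 V

Thevenize the base divider: V_Th = V_CC·R_2/(R_1+R_2) = 12×22/142 = 1.86 V, R_Th = R_1‖R_2 = 18.6 kΩ.
Base-emitter loop: V_Th = I_B·R_Th + V_BE + (β+1)I_B·R_E, so I_B = (1.86 − 0.7) / (18.6 + 121×0.27) = 0.0226 mA.
I_C = β·I_B = 120×0.0226 = 2.71 mA, and I_E = (β+1)I_B = 2.74 mA.
V_CE = V_CC − I_C·R_C − I_E·R_E = 12 − 2.71×3.9 − 2.74×0.27 = 0.679 V.
V_CE = 0.679 V > 0.2 V confirms active-region operation.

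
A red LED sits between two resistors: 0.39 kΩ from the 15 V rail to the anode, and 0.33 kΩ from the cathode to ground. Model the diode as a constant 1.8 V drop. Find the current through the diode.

The two resistors are in series with the diode, so KVL gives 15 = I·0.39 + 1.8 + I·0.33.
I = (15 − 1.8) / (0.39 + 0.33) kΩ = 13.2 / 0.72 = 18.3 mA.

I ≈ 18 mA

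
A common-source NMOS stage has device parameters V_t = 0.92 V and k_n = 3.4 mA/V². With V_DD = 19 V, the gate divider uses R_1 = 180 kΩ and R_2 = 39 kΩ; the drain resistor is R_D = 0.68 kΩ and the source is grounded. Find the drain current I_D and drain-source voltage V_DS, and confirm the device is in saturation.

V_G = V_DD·R_2/(R_1+R_2) = 19×39/219 = 3.38 V. With the source grounded, V_GS = V_G = 3.38 V.
Assume saturation: I_D = (k_n/2)(V_GS − V_t)² = (3.4/2)×(3.38 − 0.92)² = 1.7×2.46² = 10.3 mA.
V_DS = V_DD − I_D·R_D = 19 − 10.3×0.68 = 12 V.
Saturation requires V_DS ≥ V_GS − V_t = 2.46 V; 12 ≥ 2.46 ✓.

I_D ≈ 10 mA, V_DS ≈ 12 V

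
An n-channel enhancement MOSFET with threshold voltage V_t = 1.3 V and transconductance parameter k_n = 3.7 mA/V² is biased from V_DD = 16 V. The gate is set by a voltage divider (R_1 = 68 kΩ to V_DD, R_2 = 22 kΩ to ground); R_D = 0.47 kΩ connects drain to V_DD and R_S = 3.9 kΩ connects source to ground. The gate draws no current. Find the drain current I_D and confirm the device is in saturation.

I_D ≈ 0.53 mA

V_G = V_DD·R_2/(R_1+R_2) = 16×22/90 = 3.91 V.
Assume saturation: I_D = (k_n/2)(V_GS − V_t)² with V_GS = V_G − I_D·R_S = 3.91 − 3.9·I_D.
Substituting gives 28.1·I_D² − 38.7·I_D + 12.6 = 0, with roots I_D = 0.532 or 0.843 mA.
The root I_D = 0.843 mA gives V_GS = 0.625 V ≤ V_t, so take I_D = 0.532 mA.
Then V_GS = 1.84 V and V_DS = V_DD − I_D(R_D+R_S) = 16 − 0.532×4.37 = 13.7 V.
Saturation requires V_DS ≥ V_GS − V_t = 0.536 V; 13.7 ≥ 0.536 ✓.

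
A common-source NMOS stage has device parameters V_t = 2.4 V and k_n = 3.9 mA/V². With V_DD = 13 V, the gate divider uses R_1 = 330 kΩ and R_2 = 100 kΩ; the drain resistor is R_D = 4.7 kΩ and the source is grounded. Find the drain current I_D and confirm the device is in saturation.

I_D ≈ 0.76 mA

V_G = V_DD·R_2/(R_1+R_2) = 13×100/430 = 3.02 V. With the source grounded, V_GS = V_G = 3.02 V.
Assume saturation: I_D = (k_n/2)(V_GS − V_t)² = (3.9/2)×(3.02 − 2.4)² = 1.95×0.623² = 0.757 mA.
V_DS = V_DD − I_D·R_D = 13 − 0.757×4.7 = 9.44 V.
Saturation requires V_DS ≥ V_GS − V_t = 0.623 V; 9.44 ≥ 0.623 ✓.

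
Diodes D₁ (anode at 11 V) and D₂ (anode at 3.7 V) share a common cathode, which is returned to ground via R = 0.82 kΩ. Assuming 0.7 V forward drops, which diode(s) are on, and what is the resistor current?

Assume both conduct. Then node N would need to be at both 11−0.7 = 10.3 V and 3.7−0.7 = 3 V, which is impossible.
Assume only D₁ conducts: V_N = 11 − 0.7 = 10.3 V, so I_R = 10.3/0.82 = 12.6 mA.
Check D₂: its anode-to-cathode voltage is 3.7 − 10.3 = -6.6 V < 0.7 V, so it is off. The assumption is consistent.

Only D₁ conducts; I_R ≈ 13 mA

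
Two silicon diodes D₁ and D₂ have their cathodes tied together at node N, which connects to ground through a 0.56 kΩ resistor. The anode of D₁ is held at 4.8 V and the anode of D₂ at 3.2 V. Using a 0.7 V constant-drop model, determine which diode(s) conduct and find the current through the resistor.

Assume both conduct. Then node N would need to be at both 4.8−0.7 = 4.1 V and 3.2−0.7 = 2.5 V, which is impossible.
Assume only D₁ conducts: V_N = 4.8 − 0.7 = 4.1 V, so I_R = 4.1/0.56 = 7.32 mA.
Check D₂: its anode-to-cathode voltage is 3.2 − 4.1 = -0.9 V < 0.7 V, so it is off. The assumption is consistent.

Only D₁ conducts; I_R ≈ 7.3 mA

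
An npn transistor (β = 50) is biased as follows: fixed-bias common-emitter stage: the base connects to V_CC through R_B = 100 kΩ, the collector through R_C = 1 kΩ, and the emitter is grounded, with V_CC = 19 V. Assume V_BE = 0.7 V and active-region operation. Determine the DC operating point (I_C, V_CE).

Base loop: V_CC = I_B·R_B + V_BE, so I_B = (19 − 0.7)/100 kΩ = 0.183 mA.
In the active region I_C = β·I_B = 50 × 0.183 = 9.15 mA.
Collector loop: V_CE = V_CC − I_C·R_C = 19 − 9.15×1 = 9.85 V.
Since V_CE = 9.85 V > V_CE(sat) ≈ 0.2 V, the transistor is in the active region as assumed.

I_C ≈ 9.2 mA, V_CE ≈ 9.8 V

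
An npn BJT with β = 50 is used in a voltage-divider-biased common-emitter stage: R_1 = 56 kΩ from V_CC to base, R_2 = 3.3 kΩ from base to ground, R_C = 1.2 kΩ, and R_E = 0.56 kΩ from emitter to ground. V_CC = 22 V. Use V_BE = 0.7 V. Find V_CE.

V_CE ≈ 21 V

Thevenize the base divider: V_Th = V_CC·R_2/(R_1+R_2) = 22×3.3/59.3 = 1.22 V, R_Th = R_1‖R_2 = 3.12 kΩ.
Base-emitter loop: V_Th = I_B·R_Th + V_BE + (β+1)I_B·R_E, so I_B = (1.22 − 0.7) / (3.12 + 51×0.56) = 0.0166 mA.
I_C = β·I_B = 50×0.0166 = 0.828 mA, and I_E = (β+1)I_B = 0.844 mA.
V_CE = V_CC − I_C·R_C − I_E·R_E = 22 − 0.828×1.2 − 0.844×0.56 = 20.5 V.
V_CE = 20.5 V > 0.2 V confirms active-region operation.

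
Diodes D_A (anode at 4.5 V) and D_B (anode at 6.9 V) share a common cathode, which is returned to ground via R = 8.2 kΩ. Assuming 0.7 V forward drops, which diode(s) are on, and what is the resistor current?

Only D_B conducts; I_R ≈ 0.76 mA

Assume both conduct. Then node N would need to be at both 4.5−0.7 = 3.8 V and 6.9−0.7 = 6.2 V, which is impossible.
Assume only D_B conducts: V_N = 6.9 − 0.7 = 6.2 V, so I_R = 6.2/8.2 = 0.756 mA.
Check D_A: its anode-to-cathode voltage is 4.5 − 6.2 = -1.7 V < 0.7 V, so it is off. The assumption is consistent.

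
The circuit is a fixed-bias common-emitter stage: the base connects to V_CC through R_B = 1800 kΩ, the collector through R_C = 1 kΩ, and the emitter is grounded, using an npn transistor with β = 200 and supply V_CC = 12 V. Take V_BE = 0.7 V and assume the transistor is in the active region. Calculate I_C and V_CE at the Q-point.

I_C ≈ 1.3 mA, V_CE ≈ 11 V

Base loop: V_CC = I_B·R_B + V_BE, so I_B = (12 − 0.7)/1800 kΩ = 0.00628 mA.
In the active region I_C = β·I_B = 200 × 0.00628 = 1.26 mA.
Collector loop: V_CE = V_CC − I_C·R_C = 12 − 1.26×1 = 10.7 V.
Since V_CE = 10.7 V > V_CE(sat) ≈ 0.2 V, the transistor is in the active region as assumed.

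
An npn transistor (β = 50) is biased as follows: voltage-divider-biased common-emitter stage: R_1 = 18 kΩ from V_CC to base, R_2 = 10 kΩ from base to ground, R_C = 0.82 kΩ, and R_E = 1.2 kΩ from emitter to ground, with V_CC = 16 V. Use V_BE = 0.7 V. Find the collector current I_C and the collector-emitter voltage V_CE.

Thevenize the base divider: V_Th = V_CC·R_2/(R_1+R_2) = 16×10/28 = 5.71 V, R_Th = R_1‖R_2 = 6.43 kΩ.
Base-emitter loop: V_Th = I_B·R_Th + V_BE + (β+1)I_B·R_E, so I_B = (5.71 − 0.7) / (6.43 + 51×1.2) = 0.0741 mA.
I_C = β·I_B = 50×0.0741 = 3.71 mA, and I_E = (β+1)I_B = 3.78 mA.
V_CE = V_CC − I_C·R_C − I_E·R_E = 16 − 3.71×0.82 − 3.78×1.2 = 8.42 V.
V_CE = 8.42 V > 0.2 V confirms active-region operation.

I_C ≈ 3.7 mA, V_CE ≈ 8.4 V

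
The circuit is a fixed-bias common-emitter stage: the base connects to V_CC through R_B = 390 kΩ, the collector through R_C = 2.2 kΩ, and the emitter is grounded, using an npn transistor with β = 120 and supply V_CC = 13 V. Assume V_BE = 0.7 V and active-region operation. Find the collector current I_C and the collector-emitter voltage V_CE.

I_C ≈ 3.8 mA, V_CE ≈ 4.7 V

Base loop: V_CC = I_B·R_B + V_BE, so I_B = (13 − 0.7)/390 kΩ = 0.0315 mA.
In the active region I_C = β·I_B = 120 × 0.0315 = 3.78 mA.
Collector loop: V_CE = V_CC − I_C·R_C = 13 − 3.78×2.2 = 4.67 V.
Since V_CE = 4.67 V > V_CE(sat) ≈ 0.2 V, the transistor is in the active region as assumed.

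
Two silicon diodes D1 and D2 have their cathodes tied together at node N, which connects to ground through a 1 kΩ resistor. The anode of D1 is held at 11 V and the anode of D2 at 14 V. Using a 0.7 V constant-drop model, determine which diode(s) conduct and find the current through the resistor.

Only D2 conducts; I_R ≈ 13 mA

Assume both conduct. Then node N would need to be at both 11−0.7 = 10.3 V and 14−0.7 = 13.3 V, which is impossible.
Assume only D2 conducts: V_N = 14 − 0.7 = 13.3 V, so I_R = 13.3/1 = 13.3 mA.
Check D1: its anode-to-cathode voltage is 11 − 13.3 = -2.3 V < 0.7 V, so it is off. The assumption is consistent.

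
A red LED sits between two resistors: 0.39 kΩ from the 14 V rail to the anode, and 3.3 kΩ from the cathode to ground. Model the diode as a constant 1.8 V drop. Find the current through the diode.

The two resistors are in series with the diode, so KVL gives 14 = I·0.39 + 1.8 + I·3.3.
I = (14 − 1.8) / (0.39 + 3.3) kΩ = 12.2 / 3.69 = 3.31 mA.

I ≈ 3.3 mA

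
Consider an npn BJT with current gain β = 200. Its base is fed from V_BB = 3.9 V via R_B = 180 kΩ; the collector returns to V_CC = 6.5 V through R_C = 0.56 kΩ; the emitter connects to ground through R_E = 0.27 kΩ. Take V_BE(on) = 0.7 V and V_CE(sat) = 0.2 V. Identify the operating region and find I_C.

Assume active. Base-emitter loop: I_B = (V_BB − V_BE)/(R_B + (β+1)R_E) = (3.9 − 0.7)/(180 + 201×0.27) = 0.0137 mA.
I_C = β·I_B = 200×0.0137 = 2.73 mA.
V_CE = V_CC − I_C·R_C − I_E·R_E = 6.5 − 2.73×0.56 − 2.75×0.27 = 4.23 V > V_CE(sat), so the active-region assumption holds.

active; I_C ≈ 2.7 mA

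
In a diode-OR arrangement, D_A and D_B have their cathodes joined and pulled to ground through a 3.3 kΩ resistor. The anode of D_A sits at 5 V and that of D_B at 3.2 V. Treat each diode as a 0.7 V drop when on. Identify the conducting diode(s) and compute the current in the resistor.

Assume both conduct. Then node N would need to be at both 5−0.7 = 4.3 V and 3.2−0.7 = 2.5 V, which is impossible.
Assume only D_A conducts: V_N = 5 − 0.7 = 4.3 V, so I_R = 4.3/3.3 = 1.3 mA.
Check D_B: its anode-to-cathode voltage is 3.2 − 4.3 = -1.1 V < 0.7 V, so it is off. The assumption is consistent.

Only D_A conducts; I_R ≈ 1.3 mA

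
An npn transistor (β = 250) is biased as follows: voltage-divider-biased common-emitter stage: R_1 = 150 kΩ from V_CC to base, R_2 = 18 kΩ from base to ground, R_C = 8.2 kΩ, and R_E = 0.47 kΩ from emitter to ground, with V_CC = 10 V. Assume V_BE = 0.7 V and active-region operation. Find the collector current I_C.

I_C ≈ 0.69 mA

Thevenize the base divider: V_Th = V_CC·R_2/(R_1+R_2) = 10×18/168 = 1.07 V, R_Th = R_1‖R_2 = 16.1 kΩ.
Base-emitter loop: V_Th = I_B·R_Th + V_BE + (β+1)I_B·R_E, so I_B = (1.07 − 0.7) / (16.1 + 251×0.47) = 0.00277 mA.
I_C = β·I_B = 250×0.00277 = 0.693 mA, and I_E = (β+1)I_B = 0.696 mA.
V_CE = V_CC − I_C·R_C − I_E·R_E = 10 − 0.693×8.2 − 0.696×0.47 = 3.99 V.
V_CE = 3.99 V > 0.2 V confirms active-region operation.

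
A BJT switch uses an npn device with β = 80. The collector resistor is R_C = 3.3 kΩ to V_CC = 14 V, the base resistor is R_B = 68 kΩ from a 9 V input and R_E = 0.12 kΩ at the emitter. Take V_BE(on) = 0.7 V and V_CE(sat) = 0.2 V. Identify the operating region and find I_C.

saturation; I_C ≈ 4 mA

Assume active: I_B = (9 − 0.7)/(68 + 81×0.12) = 0.107 mA, I_C = β·I_B = 8.54 mA.
Then V_CE = 14 − 8.54×3.3 − 8.65×0.12 = -15.2 V < 0.2 V — the active assumption fails.
Re-solve with V_CE = 0.2 V. KCL at the emitter: V_E/R_E = (V_BB−0.7−V_E)/R_B + (V_CC−0.2−V_E)/R_C, giving V_E = 0.497 V.
I_C = (V_CC − 0.2 − V_E)/R_C = (13.8 − 0.497)/3.3 = 4.03 mA.
Check: I_B = (8.3 − 0.497)/68 = 0.115 mA, and β·I_B = 9.18 mA > I_C, confirming saturation.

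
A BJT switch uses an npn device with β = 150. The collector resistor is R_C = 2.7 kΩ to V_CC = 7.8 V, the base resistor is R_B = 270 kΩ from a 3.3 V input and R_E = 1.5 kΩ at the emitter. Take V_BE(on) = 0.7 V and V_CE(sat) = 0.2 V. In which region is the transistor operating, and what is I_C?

active; I_C ≈ 0.79 mA

Assume active. Base-emitter loop: I_B = (V_BB − V_BE)/(R_B + (β+1)R_E) = (3.3 − 0.7)/(270 + 151×1.5) = 0.00524 mA.
I_C = β·I_B = 150×0.00524 = 0.785 mA.
V_CE = V_CC − I_C·R_C − I_E·R_E = 7.8 − 0.785×2.7 − 0.791×1.5 = 4.49 V > V_CE(sat), so the active-region assumption holds.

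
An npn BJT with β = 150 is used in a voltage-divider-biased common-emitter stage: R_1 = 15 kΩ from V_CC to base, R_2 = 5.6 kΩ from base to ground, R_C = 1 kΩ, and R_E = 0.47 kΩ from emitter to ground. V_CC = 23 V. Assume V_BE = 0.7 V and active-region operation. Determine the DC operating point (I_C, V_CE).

Thevenize the base divider: V_Th = V_CC·R_2/(R_1+R_2) = 23×5.6/20.6 = 6.25 V, R_Th = R_1‖R_2 = 4.08 kΩ.
Base-emitter loop: V_Th = I_B·R_Th + V_BE + (β+1)I_B·R_E, so I_B = (6.25 − 0.7) / (4.08 + 151×0.47) = 0.074 mA.
I_C = β·I_B = 150×0.074 = 11.1 mA, and I_E = (β+1)I_B = 11.2 mA.
V_CE = V_CC − I_C·R_C − I_E·R_E = 23 − 11.1×1 − 11.2×0.47 = 6.65 V.
V_CE = 6.65 V > 0.2 V confirms active-region operation.

I_C ≈ 11 mA, V_CE ≈ 6.7 V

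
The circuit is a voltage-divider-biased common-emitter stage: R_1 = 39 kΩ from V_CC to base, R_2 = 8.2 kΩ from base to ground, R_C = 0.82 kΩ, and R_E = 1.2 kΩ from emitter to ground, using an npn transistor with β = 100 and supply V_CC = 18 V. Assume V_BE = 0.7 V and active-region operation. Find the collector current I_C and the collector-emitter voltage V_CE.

Thevenize the base divider: V_Th = V_CC·R_2/(R_1+R_2) = 18×8.2/47.2 = 3.13 V, R_Th = R_1‖R_2 = 6.78 kΩ.
Base-emitter loop: V_Th = I_B·R_Th + V_BE + (β+1)I_B·R_E, so I_B = (3.13 − 0.7) / (6.78 + 101×1.2) = 0.019 mA.
I_C = β·I_B = 100×0.019 = 1.9 mA, and I_E = (β+1)I_B = 1.92 mA.
V_CE = V_CC − I_C·R_C − I_E·R_E = 18 − 1.9×0.82 − 1.92×1.2 = 14.1 V.
V_CE = 14.1 V > 0.2 V confirms active-region operation.

I_C ≈ 1.9 mA, V_CE ≈ 14 V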